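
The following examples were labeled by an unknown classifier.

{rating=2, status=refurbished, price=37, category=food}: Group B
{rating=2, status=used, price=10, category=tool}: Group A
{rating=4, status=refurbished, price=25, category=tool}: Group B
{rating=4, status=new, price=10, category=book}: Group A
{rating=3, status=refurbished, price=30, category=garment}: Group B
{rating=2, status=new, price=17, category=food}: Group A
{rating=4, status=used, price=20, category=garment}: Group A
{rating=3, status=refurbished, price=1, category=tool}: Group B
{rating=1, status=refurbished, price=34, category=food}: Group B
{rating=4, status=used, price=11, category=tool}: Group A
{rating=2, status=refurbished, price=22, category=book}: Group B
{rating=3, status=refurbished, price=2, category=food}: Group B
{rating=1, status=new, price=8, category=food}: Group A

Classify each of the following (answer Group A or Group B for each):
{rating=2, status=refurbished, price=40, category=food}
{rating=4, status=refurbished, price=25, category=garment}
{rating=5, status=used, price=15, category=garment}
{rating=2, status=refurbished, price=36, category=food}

Group B, Group B, Group A, Group B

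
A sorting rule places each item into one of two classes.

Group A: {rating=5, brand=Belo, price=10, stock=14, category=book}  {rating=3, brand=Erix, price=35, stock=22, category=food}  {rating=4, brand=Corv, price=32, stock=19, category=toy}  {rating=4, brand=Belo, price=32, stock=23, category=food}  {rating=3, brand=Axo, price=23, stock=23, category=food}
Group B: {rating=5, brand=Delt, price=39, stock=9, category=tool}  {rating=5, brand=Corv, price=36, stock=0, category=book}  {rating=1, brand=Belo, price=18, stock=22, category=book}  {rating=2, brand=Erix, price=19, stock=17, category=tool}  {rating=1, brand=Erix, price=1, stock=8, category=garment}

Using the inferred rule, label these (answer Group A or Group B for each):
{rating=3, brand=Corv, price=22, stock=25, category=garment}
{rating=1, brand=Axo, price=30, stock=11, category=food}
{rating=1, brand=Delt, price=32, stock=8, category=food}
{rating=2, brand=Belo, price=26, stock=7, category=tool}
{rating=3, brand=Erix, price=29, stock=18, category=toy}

Group A, Group B, Group B, Group B, Group A

'Group A' ⟺ rating ≥ 3 AND price ≤ 35.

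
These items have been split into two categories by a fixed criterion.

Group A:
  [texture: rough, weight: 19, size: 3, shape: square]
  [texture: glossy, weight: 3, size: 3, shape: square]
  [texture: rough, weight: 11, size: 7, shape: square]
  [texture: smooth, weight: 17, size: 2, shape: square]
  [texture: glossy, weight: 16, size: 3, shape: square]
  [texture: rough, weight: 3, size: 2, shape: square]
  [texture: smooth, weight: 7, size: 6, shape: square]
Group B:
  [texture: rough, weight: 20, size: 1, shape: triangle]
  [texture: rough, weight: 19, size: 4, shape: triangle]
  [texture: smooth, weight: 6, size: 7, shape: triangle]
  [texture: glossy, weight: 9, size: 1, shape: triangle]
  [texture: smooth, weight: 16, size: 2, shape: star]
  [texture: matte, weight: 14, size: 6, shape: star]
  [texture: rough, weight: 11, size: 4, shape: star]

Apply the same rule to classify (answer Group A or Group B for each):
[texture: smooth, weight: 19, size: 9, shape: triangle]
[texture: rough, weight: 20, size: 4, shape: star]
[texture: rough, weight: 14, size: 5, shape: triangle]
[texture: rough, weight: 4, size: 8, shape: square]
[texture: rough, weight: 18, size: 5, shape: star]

The rule appears to be: shape is square.
[texture: smooth, weight: 19, size: 9, shape: triangle]: Group B (shape is triangle).
[texture: rough, weight: 20, size: 4, shape: star]: Group B (shape is star).
[texture: rough, weight: 14, size: 5, shape: triangle]: Group B (shape is triangle).
[texture: rough, weight: 4, size: 8, shape: square]: Group A (shape is square).
[texture: rough, weight: 18, size: 5, shape: star]: Group B (shape is star).

Group B, Group B, Group B, Group A, Group B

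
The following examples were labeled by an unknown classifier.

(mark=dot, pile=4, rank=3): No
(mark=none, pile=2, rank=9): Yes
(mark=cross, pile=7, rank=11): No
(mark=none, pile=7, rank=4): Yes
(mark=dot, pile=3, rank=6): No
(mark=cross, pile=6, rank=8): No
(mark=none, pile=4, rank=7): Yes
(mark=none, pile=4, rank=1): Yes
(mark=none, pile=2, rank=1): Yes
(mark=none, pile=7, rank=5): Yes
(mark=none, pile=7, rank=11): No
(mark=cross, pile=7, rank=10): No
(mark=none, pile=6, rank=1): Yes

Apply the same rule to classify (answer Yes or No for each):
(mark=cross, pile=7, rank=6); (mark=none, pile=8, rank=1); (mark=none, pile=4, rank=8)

No, Yes, Yes

The rule appears to be: mark is none AND rank ≤ 9.
(mark=cross, pile=7, rank=6): mark is cross, rank = 6 — does not fit, so No.
(mark=none, pile=8, rank=1): mark is none, rank = 1 — fits, so Yes.
(mark=none, pile=4, rank=8): mark is none, rank = 8 — fits, so Yes.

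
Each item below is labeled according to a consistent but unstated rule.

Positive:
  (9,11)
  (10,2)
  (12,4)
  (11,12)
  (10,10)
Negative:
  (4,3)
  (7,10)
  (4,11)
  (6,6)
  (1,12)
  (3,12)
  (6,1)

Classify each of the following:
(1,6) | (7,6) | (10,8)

Negative, Negative, Positive

One predicate separates the groups cleanly: first ≥ 9.
(1,6) → first 1 → Negative. (7,6) → first 7 → Negative. (10,8) → first 10 → Positive.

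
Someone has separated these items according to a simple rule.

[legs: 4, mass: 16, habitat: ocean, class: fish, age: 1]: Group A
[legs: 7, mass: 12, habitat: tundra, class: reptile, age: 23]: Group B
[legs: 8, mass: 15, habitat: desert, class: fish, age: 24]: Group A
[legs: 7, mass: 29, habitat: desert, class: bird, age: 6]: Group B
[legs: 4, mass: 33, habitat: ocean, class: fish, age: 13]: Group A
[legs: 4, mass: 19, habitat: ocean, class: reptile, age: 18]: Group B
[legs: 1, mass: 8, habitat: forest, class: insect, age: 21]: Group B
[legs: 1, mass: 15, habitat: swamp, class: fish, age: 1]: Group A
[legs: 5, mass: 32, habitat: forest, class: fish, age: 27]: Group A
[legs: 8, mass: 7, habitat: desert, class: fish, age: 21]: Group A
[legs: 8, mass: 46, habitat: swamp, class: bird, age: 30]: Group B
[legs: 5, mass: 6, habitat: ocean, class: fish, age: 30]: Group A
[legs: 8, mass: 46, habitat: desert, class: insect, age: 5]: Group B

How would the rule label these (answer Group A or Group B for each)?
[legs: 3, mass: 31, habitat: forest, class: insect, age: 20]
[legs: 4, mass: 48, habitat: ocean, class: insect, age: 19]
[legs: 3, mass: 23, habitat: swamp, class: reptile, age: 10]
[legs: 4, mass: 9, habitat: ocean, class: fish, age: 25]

Group B, Group B, Group B, Group A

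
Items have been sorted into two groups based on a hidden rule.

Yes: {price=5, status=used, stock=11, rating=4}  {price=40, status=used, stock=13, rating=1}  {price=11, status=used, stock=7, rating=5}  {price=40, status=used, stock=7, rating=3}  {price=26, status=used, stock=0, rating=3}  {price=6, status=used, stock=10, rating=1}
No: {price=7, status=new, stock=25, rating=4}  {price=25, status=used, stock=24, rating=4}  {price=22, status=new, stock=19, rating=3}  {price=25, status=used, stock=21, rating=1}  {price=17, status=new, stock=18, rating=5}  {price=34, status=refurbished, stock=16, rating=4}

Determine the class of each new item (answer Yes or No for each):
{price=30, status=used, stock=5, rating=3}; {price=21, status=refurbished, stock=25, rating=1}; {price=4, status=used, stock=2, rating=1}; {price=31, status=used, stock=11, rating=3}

Yes, No, Yes, Yes

Rule: stock ≤ 13. This holds for each 'Yes' example and fails for each 'No' one.
{price=30, status=used, stock=5, rating=3} — stock = 5, hence Yes. {price=21, status=refurbished, stock=25, rating=1} — stock = 25, hence No. {price=4, status=used, stock=2, rating=1} — stock = 2, hence Yes. {price=31, status=used, stock=11, rating=3} — stock = 11, hence Yes.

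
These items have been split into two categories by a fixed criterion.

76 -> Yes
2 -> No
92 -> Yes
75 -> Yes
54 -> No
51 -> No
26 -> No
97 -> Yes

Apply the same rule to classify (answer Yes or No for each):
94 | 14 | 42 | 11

Yes, No, No, No

Rule: at least 75. This holds for each 'Yes' example and fails for each 'No' one.
94: Yes (94 ≥ 75).
14: No (14 < 75).
42: No (42 < 75).
11: No (11 < 75).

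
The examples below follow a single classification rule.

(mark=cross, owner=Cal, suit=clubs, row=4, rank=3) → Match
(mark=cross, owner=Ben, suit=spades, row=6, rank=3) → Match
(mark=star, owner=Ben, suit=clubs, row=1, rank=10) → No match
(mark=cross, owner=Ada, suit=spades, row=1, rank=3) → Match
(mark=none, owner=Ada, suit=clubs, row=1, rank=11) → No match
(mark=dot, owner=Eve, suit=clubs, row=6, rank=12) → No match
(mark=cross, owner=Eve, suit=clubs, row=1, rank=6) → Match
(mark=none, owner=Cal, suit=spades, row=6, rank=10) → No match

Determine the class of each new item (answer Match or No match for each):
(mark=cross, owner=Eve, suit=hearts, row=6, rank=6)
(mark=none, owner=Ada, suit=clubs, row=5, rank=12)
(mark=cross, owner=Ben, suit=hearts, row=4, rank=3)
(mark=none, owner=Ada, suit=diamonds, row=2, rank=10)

Match, No match, Match, No match

The rule appears to be: mark is cross.
(mark=cross, owner=Eve, suit=hearts, row=6, rank=6): mark is cross, has this property → Match.
(mark=none, owner=Ada, suit=clubs, row=5, rank=12): mark is none, does not pass → No match.
(mark=cross, owner=Ben, suit=hearts, row=4, rank=3): mark is cross, has this property → Match.
(mark=none, owner=Ada, suit=diamonds, row=2, rank=10): mark is none, does not pass → No match.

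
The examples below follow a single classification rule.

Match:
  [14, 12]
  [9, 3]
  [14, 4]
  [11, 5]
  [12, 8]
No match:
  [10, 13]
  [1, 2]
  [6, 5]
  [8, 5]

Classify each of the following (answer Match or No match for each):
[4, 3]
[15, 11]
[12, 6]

No match, Match, Match

A rule that fits every label: sum is even — true of each 'Match' example, false of each 'No match' one.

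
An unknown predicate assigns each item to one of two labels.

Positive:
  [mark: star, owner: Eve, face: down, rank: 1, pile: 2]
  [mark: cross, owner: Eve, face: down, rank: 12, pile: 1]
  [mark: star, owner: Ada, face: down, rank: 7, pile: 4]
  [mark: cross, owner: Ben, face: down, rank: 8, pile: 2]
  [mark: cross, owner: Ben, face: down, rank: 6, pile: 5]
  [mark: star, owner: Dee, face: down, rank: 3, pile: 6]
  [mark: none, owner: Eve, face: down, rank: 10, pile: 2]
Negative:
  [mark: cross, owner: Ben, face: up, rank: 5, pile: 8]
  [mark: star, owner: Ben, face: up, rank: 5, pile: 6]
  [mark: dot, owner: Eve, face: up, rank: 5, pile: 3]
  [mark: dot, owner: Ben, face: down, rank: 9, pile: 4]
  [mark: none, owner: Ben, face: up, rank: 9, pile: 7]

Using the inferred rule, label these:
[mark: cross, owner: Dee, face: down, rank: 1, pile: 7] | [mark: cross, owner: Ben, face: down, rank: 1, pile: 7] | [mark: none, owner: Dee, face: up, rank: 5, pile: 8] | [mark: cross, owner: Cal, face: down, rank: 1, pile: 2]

The distinguishing property — face is down AND rank ≠ 9 — holds for all the 'Positive' cases and none of the 'Negative' cases.
[mark: cross, owner: Dee, face: down, rank: 1, pile: 7] — face is down, rank = 1, hence Positive. [mark: cross, owner: Ben, face: down, rank: 1, pile: 7] — face is down, rank = 1, hence Positive. [mark: none, owner: Dee, face: up, rank: 5, pile: 8] — face is up, rank = 5, hence Negative. [mark: cross, owner: Cal, face: down, rank: 1, pile: 2] — face is down, rank = 1, hence Positive.

Positive, Positive, Negative, Positive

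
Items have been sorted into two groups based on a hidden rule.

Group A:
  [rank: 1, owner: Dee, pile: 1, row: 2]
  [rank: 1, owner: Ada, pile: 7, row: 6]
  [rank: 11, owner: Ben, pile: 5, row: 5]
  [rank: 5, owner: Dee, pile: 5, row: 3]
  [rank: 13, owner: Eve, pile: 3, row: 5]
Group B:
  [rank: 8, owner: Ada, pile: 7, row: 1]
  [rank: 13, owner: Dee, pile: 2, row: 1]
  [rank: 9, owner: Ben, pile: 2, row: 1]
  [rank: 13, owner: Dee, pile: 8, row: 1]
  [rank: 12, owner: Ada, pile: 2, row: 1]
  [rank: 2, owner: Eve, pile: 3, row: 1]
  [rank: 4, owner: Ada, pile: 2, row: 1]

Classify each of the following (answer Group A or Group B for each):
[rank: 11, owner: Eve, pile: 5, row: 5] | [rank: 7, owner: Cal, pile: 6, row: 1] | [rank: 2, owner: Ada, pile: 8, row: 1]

Group A, Group B, Group B

The distinguishing property — row ≥ 2 — holds for all the 'Group A' cases and none of the 'Group B' cases.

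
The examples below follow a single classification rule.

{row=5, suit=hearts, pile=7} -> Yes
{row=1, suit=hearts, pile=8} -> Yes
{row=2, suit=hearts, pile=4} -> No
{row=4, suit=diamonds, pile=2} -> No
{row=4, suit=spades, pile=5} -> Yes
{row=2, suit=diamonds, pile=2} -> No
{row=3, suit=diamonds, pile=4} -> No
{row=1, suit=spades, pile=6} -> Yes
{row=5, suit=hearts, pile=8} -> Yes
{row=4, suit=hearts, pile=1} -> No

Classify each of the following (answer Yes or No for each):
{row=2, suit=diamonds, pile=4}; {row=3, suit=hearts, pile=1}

No, No

'Yes' ⟺ pile ≥ 5.
{row=2, suit=diamonds, pile=4} — pile = 4, hence No. {row=3, suit=hearts, pile=1} — pile = 1, hence No.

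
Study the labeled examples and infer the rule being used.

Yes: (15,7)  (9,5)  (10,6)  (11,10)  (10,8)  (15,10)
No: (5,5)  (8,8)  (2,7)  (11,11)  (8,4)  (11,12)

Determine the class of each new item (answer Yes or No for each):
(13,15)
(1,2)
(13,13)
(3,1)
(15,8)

The rule appears to be: first > second AND sum ≥ 14.
No: (13,15), since 13 < 15, 13+15 = 28. No: (1,2), since 1 < 2, 1+2 = 3. No: (13,13), since 13 = 13, 13+13 = 26. No: (3,1), since 3 > 1, 3+1 = 4. Yes: (15,8), since 15 > 8, 15+8 = 23.

No, No, No, No, Yes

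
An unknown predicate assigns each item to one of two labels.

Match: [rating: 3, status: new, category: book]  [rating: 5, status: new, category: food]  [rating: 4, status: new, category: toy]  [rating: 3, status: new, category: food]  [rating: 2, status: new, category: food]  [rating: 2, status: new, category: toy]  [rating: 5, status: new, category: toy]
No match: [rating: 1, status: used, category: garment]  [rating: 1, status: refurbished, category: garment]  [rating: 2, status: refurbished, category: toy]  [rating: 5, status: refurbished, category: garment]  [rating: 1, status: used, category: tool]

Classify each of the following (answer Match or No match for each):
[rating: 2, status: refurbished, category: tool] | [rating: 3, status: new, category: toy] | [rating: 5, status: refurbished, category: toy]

No match, Match, No match

One predicate separates the groups cleanly: status is new.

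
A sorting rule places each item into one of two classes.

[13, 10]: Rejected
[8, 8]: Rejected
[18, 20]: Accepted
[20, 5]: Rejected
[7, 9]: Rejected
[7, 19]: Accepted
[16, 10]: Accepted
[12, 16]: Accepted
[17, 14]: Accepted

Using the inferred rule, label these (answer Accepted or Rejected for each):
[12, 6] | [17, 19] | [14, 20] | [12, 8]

Rejected, Accepted, Accepted, Rejected

One predicate separates the groups cleanly: sum ≥ 26.
[12, 6] → 12+6 = 18 → Rejected. [17, 19] → 17+19 = 36 → Accepted. [14, 20] → 14+20 = 34 → Accepted. [12, 8] → 12+8 = 20 → Rejected.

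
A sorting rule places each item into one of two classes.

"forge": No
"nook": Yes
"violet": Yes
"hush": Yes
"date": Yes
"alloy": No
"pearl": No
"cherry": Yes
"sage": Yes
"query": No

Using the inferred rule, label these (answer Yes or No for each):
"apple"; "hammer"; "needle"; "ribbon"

No, Yes, Yes, Yes

Every 'Yes' example satisfies: even length. None of the 'No' examples do.
No: "apple", since length 5. Yes: "hammer", since length 6. Yes: "needle", since length 6. Yes: "ribbon", since length 6.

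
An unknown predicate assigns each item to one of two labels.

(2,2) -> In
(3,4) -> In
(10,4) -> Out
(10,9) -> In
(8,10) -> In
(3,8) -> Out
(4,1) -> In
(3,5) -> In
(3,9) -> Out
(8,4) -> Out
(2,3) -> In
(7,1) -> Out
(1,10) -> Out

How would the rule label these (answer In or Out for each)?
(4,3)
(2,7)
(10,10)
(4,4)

In, Out, In, In

Rule: |first − second| ≤ 3. This holds for each 'In' example and fails for each 'Out' one.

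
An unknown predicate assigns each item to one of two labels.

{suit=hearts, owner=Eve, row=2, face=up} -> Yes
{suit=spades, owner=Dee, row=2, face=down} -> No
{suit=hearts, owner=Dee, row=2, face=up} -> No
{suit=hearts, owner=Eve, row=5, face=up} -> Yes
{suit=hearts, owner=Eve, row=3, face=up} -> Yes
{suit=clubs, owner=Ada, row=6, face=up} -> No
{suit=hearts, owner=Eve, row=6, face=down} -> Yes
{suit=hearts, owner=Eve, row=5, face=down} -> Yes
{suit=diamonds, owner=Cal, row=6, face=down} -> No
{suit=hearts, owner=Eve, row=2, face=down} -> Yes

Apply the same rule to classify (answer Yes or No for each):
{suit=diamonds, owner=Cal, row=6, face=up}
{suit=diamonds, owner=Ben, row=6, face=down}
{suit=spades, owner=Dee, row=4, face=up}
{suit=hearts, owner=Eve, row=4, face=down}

Rule: owner is Eve. This holds for each 'Yes' example and fails for each 'No' one.
No: {suit=diamonds, owner=Cal, row=6, face=up}, since owner is Cal.
No: {suit=diamonds, owner=Ben, row=6, face=down}, since owner is Ben.
No: {suit=spades, owner=Dee, row=4, face=up}, since owner is Dee.
Yes: {suit=hearts, owner=Eve, row=4, face=down}, since owner is Eve.

No, No, No, Yes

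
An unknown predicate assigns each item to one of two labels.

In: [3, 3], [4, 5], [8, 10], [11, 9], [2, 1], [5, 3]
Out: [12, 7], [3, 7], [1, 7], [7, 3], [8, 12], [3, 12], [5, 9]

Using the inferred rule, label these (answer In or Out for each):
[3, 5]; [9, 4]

In, Out

One predicate separates the groups cleanly: |first − second| ≤ 2.
[3, 5] — |3−5| = 2, hence In. [9, 4] — |9−4| = 5, hence Out.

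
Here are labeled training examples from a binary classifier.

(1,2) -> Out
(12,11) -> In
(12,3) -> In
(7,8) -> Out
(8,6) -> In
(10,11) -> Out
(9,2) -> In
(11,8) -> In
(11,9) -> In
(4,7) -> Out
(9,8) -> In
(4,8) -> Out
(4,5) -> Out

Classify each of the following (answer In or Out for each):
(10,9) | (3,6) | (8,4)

The pattern is that an item is 'In' exactly when: first > second.
(10,9) → 10 > 9 → In.
(3,6) → 3 < 6 → Out.
(8,4) → 8 > 4 → In.

In, Out, In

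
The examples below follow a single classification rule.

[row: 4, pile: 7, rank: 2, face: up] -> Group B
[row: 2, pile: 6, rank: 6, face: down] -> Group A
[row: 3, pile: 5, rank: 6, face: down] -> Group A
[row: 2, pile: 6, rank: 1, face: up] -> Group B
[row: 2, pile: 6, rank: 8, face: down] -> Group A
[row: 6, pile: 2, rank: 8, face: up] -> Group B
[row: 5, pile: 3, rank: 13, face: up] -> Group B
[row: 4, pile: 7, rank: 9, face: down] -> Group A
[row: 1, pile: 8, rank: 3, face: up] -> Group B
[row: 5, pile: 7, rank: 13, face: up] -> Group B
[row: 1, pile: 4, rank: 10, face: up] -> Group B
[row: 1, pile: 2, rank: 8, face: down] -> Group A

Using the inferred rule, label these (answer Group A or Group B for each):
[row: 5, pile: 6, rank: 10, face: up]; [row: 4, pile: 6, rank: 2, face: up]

Group B, Group B

The common property of the 'Group A' items is: face is down. No 'Group B' item has it.
[row: 5, pile: 6, rank: 10, face: up]: Group B (face is up). [row: 4, pile: 6, rank: 2, face: up]: Group B (face is up).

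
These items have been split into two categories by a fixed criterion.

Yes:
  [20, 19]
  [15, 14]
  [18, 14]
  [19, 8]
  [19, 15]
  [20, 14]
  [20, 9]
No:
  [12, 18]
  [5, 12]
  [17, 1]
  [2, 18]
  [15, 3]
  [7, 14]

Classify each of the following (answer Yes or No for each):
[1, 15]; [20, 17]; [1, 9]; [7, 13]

No, Yes, No, No

All 'Yes' examples share one property — first > second AND sum ≥ 20 — and every 'No' example lacks it.
[1, 15] — 1 < 15, 1+15 = 16, hence No. [20, 17] — 20 > 17, 20+17 = 37, hence Yes. [1, 9] — 1 < 9, 1+9 = 10, hence No. [7, 13] — 7 < 13, 7+13 = 20, hence No.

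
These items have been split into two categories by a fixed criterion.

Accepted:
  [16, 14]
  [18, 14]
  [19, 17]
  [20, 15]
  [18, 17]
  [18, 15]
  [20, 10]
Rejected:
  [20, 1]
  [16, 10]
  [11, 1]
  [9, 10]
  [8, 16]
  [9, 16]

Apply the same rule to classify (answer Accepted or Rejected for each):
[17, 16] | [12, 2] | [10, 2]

Accepted, Rejected, Rejected

The rule appears to be: sum ≥ 30.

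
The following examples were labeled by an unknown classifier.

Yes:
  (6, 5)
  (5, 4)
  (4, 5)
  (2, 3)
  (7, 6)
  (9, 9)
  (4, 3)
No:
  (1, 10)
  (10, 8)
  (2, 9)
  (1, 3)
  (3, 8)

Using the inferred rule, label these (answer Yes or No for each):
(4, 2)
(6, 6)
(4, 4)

No, Yes, Yes

The classifier is using: |first − second| ≤ 1.
(4, 2): |4−2| = 2, lacks this property → No. (6, 6): |6−6| = 0, qualifies → Yes. (4, 4): |4−4| = 0, qualifies → Yes.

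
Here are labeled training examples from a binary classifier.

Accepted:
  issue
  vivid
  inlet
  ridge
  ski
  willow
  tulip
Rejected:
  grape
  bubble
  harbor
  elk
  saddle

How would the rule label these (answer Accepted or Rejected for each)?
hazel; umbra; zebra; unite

Rejected, Rejected, Rejected, Accepted

A rule that fits every label: contains 'i' — true of each 'Accepted' example, false of each 'Rejected' one.
hazel — no 'i', hence Rejected.
umbra — no 'i', hence Rejected.
zebra — no 'i', hence Rejected.
unite — has 'i', hence Accepted.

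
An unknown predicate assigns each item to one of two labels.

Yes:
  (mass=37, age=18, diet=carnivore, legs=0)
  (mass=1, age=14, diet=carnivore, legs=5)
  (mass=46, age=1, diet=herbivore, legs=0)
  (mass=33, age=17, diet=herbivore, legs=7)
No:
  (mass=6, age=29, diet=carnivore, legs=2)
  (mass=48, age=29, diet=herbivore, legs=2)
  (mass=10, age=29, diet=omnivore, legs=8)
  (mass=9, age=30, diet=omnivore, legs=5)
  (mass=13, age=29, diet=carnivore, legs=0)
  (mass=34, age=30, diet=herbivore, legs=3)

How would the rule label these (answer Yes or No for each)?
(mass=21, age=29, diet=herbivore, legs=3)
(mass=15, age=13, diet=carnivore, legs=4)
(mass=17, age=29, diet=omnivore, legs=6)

Every 'Yes' example satisfies: age ≤ 18. None of the 'No' examples do.

No, Yes, No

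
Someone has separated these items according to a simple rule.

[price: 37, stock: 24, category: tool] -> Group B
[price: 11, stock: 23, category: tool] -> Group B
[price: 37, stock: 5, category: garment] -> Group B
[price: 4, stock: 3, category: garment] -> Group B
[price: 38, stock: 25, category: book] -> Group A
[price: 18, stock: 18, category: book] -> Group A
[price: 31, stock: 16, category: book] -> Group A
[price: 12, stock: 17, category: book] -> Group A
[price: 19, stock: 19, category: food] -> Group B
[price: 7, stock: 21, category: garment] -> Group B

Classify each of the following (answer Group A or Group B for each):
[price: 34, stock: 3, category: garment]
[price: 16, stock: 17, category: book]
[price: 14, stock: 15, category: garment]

Group B, Group A, Group B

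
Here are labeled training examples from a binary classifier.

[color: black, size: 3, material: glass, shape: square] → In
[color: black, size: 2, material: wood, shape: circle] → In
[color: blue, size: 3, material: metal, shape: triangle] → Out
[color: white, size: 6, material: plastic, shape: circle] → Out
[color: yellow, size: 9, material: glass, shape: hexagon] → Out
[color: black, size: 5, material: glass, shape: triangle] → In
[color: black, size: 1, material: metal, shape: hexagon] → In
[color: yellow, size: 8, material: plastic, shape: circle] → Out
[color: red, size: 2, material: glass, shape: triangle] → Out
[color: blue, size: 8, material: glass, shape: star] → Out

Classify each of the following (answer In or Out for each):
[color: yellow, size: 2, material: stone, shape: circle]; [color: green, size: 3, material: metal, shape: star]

Every 'In' example satisfies: color is black. None of the 'Out' examples do.
[color: yellow, size: 2, material: stone, shape: circle]: color is yellow, fails this test → Out. [color: green, size: 3, material: metal, shape: star]: color is green, fails this test → Out.

Out, Out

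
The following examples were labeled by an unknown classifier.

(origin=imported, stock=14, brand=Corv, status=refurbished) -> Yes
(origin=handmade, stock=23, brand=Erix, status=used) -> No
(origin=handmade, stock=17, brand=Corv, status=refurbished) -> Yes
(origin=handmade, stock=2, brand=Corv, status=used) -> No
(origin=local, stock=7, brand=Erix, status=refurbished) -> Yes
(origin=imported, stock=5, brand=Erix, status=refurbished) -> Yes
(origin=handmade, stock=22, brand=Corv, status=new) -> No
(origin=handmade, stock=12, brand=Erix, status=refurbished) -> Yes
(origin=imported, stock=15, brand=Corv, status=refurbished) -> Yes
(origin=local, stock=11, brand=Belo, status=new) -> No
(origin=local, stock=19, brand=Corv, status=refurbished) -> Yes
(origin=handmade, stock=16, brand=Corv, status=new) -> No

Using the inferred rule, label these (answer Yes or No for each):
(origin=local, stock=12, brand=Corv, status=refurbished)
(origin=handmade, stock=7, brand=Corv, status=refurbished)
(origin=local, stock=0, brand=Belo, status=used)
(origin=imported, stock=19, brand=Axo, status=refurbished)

Every 'Yes' example satisfies: status is refurbished. None of the 'No' examples do.

Yes, Yes, No, Yes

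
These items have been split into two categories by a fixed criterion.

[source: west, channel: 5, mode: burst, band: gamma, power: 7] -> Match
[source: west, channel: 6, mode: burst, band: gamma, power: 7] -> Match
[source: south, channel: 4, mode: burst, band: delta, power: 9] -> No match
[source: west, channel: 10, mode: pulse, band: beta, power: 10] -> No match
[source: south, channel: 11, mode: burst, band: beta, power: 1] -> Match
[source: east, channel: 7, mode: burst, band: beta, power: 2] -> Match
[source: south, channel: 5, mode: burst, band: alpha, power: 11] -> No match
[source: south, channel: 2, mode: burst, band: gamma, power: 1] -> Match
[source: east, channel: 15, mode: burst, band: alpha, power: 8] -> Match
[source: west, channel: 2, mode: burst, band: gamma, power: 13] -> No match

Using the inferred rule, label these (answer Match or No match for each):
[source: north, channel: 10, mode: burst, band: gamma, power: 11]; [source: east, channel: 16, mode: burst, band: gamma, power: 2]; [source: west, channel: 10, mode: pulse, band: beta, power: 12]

No match, Match, No match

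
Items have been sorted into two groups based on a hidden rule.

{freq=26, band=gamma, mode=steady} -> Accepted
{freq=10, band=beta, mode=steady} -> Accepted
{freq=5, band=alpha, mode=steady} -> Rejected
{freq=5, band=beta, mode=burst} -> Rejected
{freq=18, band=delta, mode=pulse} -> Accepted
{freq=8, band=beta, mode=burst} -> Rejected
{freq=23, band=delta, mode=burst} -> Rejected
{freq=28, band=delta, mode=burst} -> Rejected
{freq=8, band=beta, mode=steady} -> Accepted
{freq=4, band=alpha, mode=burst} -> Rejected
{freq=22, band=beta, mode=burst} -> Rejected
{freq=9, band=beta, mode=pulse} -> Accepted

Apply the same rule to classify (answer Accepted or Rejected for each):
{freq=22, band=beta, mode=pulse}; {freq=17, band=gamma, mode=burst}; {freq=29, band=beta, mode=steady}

One predicate separates the groups cleanly: mode is not burst AND freq ≥ 8.

Accepted, Rejected, Accepted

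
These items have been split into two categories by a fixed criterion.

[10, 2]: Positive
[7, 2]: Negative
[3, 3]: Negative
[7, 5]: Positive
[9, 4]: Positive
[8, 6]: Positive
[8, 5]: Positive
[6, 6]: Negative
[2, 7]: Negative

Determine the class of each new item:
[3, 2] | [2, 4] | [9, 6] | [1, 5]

Negative, Negative, Positive, Negative

The rule appears to be: first > second AND sum ≥ 12.
[3, 2] → 3 > 2, 3+2 = 5 → Negative. [2, 4] → 2 < 4, 2+4 = 6 → Negative. [9, 6] → 9 > 6, 9+6 = 15 → Positive. [1, 5] → 1 < 5, 1+5 = 6 → Negative.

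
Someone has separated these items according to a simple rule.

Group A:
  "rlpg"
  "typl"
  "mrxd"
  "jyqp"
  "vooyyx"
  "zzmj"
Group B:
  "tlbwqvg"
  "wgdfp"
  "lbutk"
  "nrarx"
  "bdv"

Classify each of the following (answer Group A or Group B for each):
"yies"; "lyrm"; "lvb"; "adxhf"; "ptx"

Group A, Group A, Group B, Group B, Group B

Looking at the examples, the only property every 'Group A' case has and every 'Group B' case lacks is: even length.
"yies": Group A (length 4). "lyrm": Group A (length 4). "lvb": Group B (length 3). "adxhf": Group B (length 5). "ptx": Group B (length 3).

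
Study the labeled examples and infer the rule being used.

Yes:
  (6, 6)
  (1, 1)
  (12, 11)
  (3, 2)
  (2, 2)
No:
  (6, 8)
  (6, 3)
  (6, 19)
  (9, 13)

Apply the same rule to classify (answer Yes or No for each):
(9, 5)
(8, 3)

No, No

Rule: |first − second| ≤ 1. This holds for each 'Yes' example and fails for each 'No' one.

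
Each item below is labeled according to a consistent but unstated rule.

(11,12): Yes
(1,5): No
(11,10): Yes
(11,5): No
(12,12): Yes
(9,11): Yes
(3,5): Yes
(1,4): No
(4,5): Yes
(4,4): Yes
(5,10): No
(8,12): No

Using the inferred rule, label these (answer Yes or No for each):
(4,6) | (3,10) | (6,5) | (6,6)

Yes, No, Yes, Yes

Rule: |first − second| ≤ 2. This holds for each 'Yes' example and fails for each 'No' one.
(4,6) — |4−6| = 2, hence Yes.
(3,10) — |3−10| = 7, hence No.
(6,5) — |6−5| = 1, hence Yes.
(6,6) — |6−6| = 0, hence Yes.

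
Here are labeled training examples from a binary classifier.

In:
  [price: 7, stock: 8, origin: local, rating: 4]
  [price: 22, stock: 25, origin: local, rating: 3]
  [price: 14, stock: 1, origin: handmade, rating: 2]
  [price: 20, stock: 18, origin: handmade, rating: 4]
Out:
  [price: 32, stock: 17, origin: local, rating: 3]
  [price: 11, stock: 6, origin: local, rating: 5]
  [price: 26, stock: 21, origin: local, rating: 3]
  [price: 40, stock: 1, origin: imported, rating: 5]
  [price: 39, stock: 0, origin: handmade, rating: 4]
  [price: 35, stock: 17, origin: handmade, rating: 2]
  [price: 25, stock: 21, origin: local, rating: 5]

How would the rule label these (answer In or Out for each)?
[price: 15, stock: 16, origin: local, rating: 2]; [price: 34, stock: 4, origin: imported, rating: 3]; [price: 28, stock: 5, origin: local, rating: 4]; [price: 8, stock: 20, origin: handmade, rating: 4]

'In' ⟺ rating ≤ 4 AND price ≤ 22.
[price: 15, stock: 16, origin: local, rating: 2] → rating = 2, price = 15 → In. [price: 34, stock: 4, origin: imported, rating: 3] → rating = 3, price = 34 → Out. [price: 28, stock: 5, origin: local, rating: 4] → rating = 4, price = 28 → Out. [price: 8, stock: 20, origin: handmade, rating: 4] → rating = 4, price = 8 → In.

In, Out, Out, In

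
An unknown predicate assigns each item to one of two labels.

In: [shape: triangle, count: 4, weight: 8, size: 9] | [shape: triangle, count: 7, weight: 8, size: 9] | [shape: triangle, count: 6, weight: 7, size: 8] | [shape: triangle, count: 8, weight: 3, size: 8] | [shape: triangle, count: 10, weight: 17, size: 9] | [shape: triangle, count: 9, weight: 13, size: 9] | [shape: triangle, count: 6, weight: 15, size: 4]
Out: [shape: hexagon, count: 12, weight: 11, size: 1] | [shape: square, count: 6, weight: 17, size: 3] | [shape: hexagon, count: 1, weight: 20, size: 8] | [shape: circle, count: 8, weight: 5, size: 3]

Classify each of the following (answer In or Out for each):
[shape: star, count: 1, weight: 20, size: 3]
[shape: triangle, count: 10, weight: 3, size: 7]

Comparing the two groups points to one rule — shape is triangle.

Out, In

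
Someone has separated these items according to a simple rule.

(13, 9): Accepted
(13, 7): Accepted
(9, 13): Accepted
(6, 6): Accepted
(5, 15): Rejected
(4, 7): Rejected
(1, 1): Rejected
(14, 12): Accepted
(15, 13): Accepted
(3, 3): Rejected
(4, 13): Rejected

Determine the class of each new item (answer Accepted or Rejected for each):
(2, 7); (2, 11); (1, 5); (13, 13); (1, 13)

Rejected, Rejected, Rejected, Accepted, Rejected

The common property of the 'Accepted' items is: first ≥ 6. No 'Rejected' item has it.
(2, 7) → first 2 → Rejected.
(2, 11) → first 2 → Rejected.
(1, 5) → first 1 → Rejected.
(13, 13) → first 13 → Accepted.
(1, 13) → first 1 → Rejected.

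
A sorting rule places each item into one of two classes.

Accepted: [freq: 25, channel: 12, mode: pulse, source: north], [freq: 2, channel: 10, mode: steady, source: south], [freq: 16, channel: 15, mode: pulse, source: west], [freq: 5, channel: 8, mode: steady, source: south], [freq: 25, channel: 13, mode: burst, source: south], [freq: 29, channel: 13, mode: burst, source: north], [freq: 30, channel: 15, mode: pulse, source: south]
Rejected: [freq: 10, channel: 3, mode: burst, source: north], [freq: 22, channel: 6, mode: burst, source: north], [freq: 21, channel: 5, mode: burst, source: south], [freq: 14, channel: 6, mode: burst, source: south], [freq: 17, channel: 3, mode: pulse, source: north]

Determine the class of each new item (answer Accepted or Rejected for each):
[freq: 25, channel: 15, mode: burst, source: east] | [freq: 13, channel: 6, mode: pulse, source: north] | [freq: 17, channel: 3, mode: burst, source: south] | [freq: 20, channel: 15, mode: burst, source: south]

Every 'Accepted' example satisfies: channel ≥ 8. None of the 'Rejected' examples do.
[freq: 25, channel: 15, mode: burst, source: east] → channel = 15 → Accepted.
[freq: 13, channel: 6, mode: pulse, source: north] → channel = 6 → Rejected.
[freq: 17, channel: 3, mode: burst, source: south] → channel = 3 → Rejected.
[freq: 20, channel: 15, mode: burst, source: south] → channel = 15 → Accepted.

Accepted, Rejected, Rejected, Accepted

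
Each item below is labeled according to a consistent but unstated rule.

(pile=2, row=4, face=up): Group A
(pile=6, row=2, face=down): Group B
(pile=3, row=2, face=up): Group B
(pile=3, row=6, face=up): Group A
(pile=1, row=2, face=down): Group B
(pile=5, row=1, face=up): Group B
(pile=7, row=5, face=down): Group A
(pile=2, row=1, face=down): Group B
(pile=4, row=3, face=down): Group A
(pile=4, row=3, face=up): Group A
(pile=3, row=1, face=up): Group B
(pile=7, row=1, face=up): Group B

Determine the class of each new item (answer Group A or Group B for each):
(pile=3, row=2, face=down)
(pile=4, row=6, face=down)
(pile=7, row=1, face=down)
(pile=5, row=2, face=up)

Group B, Group A, Group B, Group B

One predicate separates the groups cleanly: row ≥ 3.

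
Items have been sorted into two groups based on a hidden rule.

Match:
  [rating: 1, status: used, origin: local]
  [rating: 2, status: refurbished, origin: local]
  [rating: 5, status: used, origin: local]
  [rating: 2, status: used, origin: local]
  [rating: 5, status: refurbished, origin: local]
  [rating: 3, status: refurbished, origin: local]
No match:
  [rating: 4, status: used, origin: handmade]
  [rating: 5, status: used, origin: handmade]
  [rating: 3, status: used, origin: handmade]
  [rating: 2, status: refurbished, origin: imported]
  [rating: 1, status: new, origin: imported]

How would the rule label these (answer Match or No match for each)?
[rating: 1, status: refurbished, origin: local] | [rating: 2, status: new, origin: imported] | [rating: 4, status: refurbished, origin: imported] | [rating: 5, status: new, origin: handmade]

Match, No match, No match, No match

The pattern is that an item is 'Match' exactly when: origin is local.
[rating: 1, status: refurbished, origin: local] — origin is local, hence Match. [rating: 2, status: new, origin: imported] — origin is imported, hence No match. [rating: 4, status: refurbished, origin: imported] — origin is imported, hence No match. [rating: 5, status: new, origin: handmade] — origin is handmade, hence No match.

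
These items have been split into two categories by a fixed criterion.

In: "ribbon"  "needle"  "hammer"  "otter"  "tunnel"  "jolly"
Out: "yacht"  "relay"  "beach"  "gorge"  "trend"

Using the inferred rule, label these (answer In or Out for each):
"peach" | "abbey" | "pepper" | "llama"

The pattern is that an item is 'In' exactly when: has a double letter.

Out, In, In, In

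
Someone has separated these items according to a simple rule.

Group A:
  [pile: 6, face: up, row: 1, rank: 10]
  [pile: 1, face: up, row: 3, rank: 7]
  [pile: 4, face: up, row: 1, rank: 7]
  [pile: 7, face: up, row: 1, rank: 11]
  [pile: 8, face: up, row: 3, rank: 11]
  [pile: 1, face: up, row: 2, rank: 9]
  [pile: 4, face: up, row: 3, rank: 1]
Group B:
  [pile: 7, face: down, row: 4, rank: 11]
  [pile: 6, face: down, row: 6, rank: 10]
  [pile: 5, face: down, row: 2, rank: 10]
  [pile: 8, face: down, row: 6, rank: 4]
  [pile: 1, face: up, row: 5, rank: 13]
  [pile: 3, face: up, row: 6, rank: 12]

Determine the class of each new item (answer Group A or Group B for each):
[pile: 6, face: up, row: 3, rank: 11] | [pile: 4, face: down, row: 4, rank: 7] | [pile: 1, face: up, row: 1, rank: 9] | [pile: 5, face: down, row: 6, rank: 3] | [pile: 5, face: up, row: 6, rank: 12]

The classifier is using: face is up AND row ≤ 3.
[pile: 6, face: up, row: 3, rank: 11] — face is up, row = 3, hence Group A.
[pile: 4, face: down, row: 4, rank: 7] — face is down, row = 4, hence Group B.
[pile: 1, face: up, row: 1, rank: 9] — face is up, row = 1, hence Group A.
[pile: 5, face: down, row: 6, rank: 3] — face is down, row = 6, hence Group B.
[pile: 5, face: up, row: 6, rank: 12] — face is up, row = 6, hence Group B.

Group A, Group B, Group A, Group B, Group B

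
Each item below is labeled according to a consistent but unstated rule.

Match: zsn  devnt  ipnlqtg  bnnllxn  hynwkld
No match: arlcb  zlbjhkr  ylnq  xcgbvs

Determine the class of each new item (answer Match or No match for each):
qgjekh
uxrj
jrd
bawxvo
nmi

No match, No match, No match, No match, Match

The common property of the 'Match' items is: odd length AND contains 'n'. No 'No match' item has it.
qgjekh → length 6, no 'n' → No match.
uxrj → length 4, no 'n' → No match.
jrd → length 3, no 'n' → No match.
bawxvo → length 6, no 'n' → No match.
nmi → length 3, has 'n' → Match.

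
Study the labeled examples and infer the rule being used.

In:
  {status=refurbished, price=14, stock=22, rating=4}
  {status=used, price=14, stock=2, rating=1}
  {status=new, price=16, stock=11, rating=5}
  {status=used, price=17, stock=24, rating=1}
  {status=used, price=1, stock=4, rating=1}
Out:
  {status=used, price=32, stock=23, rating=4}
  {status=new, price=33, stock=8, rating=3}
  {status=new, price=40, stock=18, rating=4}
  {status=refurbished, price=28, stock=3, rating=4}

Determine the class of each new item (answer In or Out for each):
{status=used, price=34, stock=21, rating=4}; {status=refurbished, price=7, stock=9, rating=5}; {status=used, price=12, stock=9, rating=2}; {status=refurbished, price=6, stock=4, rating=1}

Out, In, In, In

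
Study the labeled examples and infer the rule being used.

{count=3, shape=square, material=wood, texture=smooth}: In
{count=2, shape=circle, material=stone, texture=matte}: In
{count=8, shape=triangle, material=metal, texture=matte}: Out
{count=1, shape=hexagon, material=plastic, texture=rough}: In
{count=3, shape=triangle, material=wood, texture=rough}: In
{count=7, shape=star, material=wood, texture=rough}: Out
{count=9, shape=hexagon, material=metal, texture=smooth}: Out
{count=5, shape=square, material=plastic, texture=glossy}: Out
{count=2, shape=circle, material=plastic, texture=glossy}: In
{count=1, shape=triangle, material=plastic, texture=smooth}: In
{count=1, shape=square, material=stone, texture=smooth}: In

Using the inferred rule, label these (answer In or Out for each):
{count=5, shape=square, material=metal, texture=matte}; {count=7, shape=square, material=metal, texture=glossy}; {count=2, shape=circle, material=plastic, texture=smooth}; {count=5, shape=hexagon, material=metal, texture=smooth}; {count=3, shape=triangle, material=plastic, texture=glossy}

Out, Out, In, Out, In

The simplest hypothesis consistent with all the labels is: count ≤ 3.
{count=5, shape=square, material=metal, texture=matte} — count = 5, hence Out. {count=7, shape=square, material=metal, texture=glossy} — count = 7, hence Out. {count=2, shape=circle, material=plastic, texture=smooth} — count = 2, hence In. {count=5, shape=hexagon, material=metal, texture=smooth} — count = 5, hence Out. {count=3, shape=triangle, material=plastic, texture=glossy} — count = 3, hence In.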